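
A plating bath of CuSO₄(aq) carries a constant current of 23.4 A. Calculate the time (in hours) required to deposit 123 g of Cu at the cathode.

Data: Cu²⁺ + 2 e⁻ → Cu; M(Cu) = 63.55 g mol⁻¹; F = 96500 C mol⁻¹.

n(Cu) = m/M = 123 / 63.55 = 1.935 mol.
Each Cu atom requires 2 electrons, so n(e⁻) = 2 × 1.935 = 3.871 mol.
Q = n(e⁻)·F = 3.871 × 96500 = 373500 C.
t = Q/I = 373500 / 23.40 A = 15960 s = 4.43 h.

4.43 h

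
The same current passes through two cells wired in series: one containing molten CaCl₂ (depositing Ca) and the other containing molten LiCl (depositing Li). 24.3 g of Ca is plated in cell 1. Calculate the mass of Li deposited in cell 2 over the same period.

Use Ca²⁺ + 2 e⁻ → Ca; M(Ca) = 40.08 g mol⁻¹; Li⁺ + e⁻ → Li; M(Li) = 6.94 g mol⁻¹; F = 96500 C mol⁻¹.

n(Ca) = 24.3 / 40.08 = 0.6063 mol.
Since Ca²⁺ + 2 e⁻ → Ca, n(e⁻) passed = 2 × 0.6063 = 1.213 mol.
Cells in series carry the same charge, so the same 1.213 mol of electrons passes through cell 2.
Li⁺ + e⁻ → Li, so n(Li) = 1.213 / 1 = 1.213 mol.
m(Li) = 1.213 × 6.94 = 8.42 g.

8.42 g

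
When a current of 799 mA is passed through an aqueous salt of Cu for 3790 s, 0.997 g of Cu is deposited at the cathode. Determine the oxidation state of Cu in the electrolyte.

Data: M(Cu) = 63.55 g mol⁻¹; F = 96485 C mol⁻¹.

+2

Q = I·t = 0.7990 A × 3790.0 s = 3028 C, so n(e⁻) = 3028/96485 = 0.03139 mol.
n(Cu) deposited = 0.997 / 63.55 = 0.01569 mol.
Electrons per atom = n(e⁻)/n(Cu) = 0.03139 / 0.01569 = 2.00 ≈ 2, so the ion is Cu²⁺.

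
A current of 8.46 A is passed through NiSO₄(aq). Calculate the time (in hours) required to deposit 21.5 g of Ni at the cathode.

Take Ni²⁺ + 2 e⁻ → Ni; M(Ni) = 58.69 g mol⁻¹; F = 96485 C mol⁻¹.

2.32 h

n(Ni) = m/M = 21.5 / 58.69 = 0.3663 mol.
Each Ni atom requires 2 electrons, so n(e⁻) = 2 × 0.3663 = 0.7327 mol.
Q = n(e⁻)·F = 0.7327 × 96485 = 70690 C.
t = Q/I = 70690 / 8.460 A = 8356 s = 2.32 h.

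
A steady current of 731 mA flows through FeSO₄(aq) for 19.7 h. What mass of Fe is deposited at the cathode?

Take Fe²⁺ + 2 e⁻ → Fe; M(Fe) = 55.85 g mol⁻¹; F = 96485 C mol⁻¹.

15.0 g

Q = I·t = 0.7310 A × 70920 s = 51840 C.
n(e⁻) = Q/F = 51840 / 96485 = 0.5373 mol.
Fe²⁺ + 2 e⁻ → Fe, so n(Fe) = n(e⁻)/2 = 0.2687 mol.
m = n·M = 0.2687 × 55.85 = 15.0 g.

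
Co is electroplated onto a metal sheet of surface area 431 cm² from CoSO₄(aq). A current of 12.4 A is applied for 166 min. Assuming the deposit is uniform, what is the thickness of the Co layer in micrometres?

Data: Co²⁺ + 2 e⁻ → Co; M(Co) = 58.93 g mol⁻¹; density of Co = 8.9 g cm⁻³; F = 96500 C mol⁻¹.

Q = I·t = 12.40 × 9960.0 = 123500 C; n(e⁻) = 1.280 mol.
n(Co) = n(e⁻)/2 = 0.6399 mol, so m = 0.6399 × 58.93 = 37.71 g.
Volume = m/ρ = 37.71 / 8.9 = 4.237 cm³.
Thickness = V/A = 4.237 / 431 = 0.00983 cm = 98.3 μm.

98.3 μm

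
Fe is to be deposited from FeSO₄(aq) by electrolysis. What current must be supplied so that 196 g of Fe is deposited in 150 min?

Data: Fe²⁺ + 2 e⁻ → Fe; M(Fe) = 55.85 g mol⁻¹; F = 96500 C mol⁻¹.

n(Fe) = 196 / 55.85 = 3.509 mol.
n(e⁻) = 2 × 3.509 = 7.019 mol.
Q = n(e⁻)·F = 7.019 × 96500 = 677300 C.
I = Q/t = 677300 / 9000.0 s = 75.3 A.

75.3 A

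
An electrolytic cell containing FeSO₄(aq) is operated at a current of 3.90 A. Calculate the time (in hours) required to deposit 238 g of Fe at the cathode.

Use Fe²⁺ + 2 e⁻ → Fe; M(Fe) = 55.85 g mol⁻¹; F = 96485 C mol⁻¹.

58.6 h

n(Fe) = m/M = 238 / 55.85 = 4.261 mol.
Each Fe atom requires 2 electrons, so n(e⁻) = 2 × 4.261 = 8.523 mol.
Q = n(e⁻)·F = 8.523 × 96485 = 822300 C.
t = Q/I = 822300 / 3.900 A = 210900 s = 58.6 h.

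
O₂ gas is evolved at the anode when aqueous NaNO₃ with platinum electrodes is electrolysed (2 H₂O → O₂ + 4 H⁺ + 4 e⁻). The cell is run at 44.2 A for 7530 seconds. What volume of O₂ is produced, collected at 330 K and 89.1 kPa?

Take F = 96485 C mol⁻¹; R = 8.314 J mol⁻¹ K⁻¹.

26.6 L

Q = I·t = 44.20 A × 7530.0 s = 332800 C.
n(e⁻) = Q/F = 332800 / 96485 = 3.450 mol.
4 electrons are transferred per O₂ molecule, so n(O₂) = 3.450 / 4 = 0.8624 mol.
V = nRT/P = (0.8624 × 8.314 × 330) / (89.1 × 10³ Pa) = 0.0266 m³ = 26.6 L.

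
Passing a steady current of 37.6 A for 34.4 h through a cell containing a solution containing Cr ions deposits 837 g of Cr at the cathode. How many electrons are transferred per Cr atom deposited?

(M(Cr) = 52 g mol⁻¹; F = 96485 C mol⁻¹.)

3

Q = I·t = 37.60 A × 123840 s = 4656000 C, so n(e⁻) = 4656000/96485 = 48.26 mol.
n(Cr) deposited = 837 / 52 = 16.10 mol.
Electrons per atom = n(e⁻)/n(Cr) = 48.26 / 16.10 = 3.00 ≈ 3, so the ion is Cr³⁺.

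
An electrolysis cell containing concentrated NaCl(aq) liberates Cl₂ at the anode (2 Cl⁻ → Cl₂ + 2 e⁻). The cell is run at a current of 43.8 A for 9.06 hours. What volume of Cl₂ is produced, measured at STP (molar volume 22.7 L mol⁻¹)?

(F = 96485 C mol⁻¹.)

168 L

Q = I·t = 43.80 A × 32616 s = 1429000 C.
n(e⁻) = Q/F = 1429000 / 96485 = 14.81 mol.
2 electrons are transferred per Cl₂ molecule, so n(Cl₂) = 14.81 / 2 = 7.403 mol.
V = n × V_m = 7.403 × 22.7 = 168 L.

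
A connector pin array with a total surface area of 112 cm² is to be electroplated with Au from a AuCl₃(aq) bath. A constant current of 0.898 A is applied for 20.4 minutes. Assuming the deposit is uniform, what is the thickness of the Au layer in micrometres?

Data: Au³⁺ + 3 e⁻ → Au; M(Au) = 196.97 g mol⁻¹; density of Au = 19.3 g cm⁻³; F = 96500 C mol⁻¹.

Q = I·t = 0.8980 × 1224.0 = 1099 C; n(e⁻) = 0.01139 mol.
n(Au) = n(e⁻)/3 = 0.003797 mol, so m = 0.003797 × 196.97 = 0.7478 g.
Volume = m/ρ = 0.7478 / 19.3 = 0.03875 cm³.
Thickness = V/A = 0.03875 / 112 = 3.46 × 10⁻⁴ cm = 3.46 μm.

3.46 μm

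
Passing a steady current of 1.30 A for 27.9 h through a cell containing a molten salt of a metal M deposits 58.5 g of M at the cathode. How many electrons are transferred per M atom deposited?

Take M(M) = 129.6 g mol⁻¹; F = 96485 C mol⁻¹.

3

Q = I·t = 1.300 A × 100440 s = 130600 C, so n(e⁻) = 130600/96485 = 1.353 mol.
n(M) deposited = 58.5 / 129.6 = 0.4514 mol.
Electrons per atom = n(e⁻)/n(M) = 1.353 / 0.4514 = 3.00 ≈ 3, so the ion is M³⁺.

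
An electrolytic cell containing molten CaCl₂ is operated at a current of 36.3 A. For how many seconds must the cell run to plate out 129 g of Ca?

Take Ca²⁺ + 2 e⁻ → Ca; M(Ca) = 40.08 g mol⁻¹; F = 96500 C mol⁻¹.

17100 s

n(Ca) = m/M = 129 / 40.08 = 3.219 mol.
Each Ca atom requires 2 electrons, so n(e⁻) = 2 × 3.219 = 6.437 mol.
Q = n(e⁻)·F = 6.437 × 96500 = 621200 C.
t = Q/I = 621200 / 36.30 A = 17110 s.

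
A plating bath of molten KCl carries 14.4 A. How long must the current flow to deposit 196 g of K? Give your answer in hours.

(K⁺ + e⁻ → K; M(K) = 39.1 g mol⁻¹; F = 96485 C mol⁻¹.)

n(K) = m/M = 196 / 39.1 = 5.013 mol.
Each K atom requires 1 electron, so n(e⁻) = 1 × 5.013 = 5.013 mol.
Q = n(e⁻)·F = 5.013 × 96485 = 483700 C.
t = Q/I = 483700 / 14.40 A = 33590 s = 9.33 h.

9.33 h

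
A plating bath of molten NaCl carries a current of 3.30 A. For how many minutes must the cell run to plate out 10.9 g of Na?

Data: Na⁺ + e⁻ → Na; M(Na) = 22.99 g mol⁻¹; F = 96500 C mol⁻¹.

n(Na) = m/M = 10.9 / 22.99 = 0.4741 mol.
Each Na atom requires 1 electron, so n(e⁻) = 1 × 0.4741 = 0.4741 mol.
Q = n(e⁻)·F = 0.4741 × 96500 = 45750 C.
t = Q/I = 45750 / 3.300 A = 13860 s = 231 min.

231 min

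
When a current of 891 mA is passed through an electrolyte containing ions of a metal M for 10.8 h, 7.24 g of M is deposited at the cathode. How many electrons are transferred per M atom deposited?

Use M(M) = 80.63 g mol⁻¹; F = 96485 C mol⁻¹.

4

Q = I·t = 0.8910 A × 38880 s = 34640 C, so n(e⁻) = 34640/96485 = 0.3590 mol.
n(M) deposited = 7.24 / 80.63 = 0.08979 mol.
Electrons per atom = n(e⁻)/n(M) = 0.3590 / 0.08979 = 4.00 ≈ 4, so the ion is M⁴⁺.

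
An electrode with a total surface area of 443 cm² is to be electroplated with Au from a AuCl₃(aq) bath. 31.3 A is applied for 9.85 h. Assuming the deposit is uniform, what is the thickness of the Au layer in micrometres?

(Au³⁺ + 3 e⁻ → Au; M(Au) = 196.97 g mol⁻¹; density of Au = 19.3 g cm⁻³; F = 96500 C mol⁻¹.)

Q = I·t = 31.30 × 35460 = 1110000 C; n(e⁻) = 11.50 mol.
n(Au) = n(e⁻)/3 = 3.834 mol, so m = 3.834 × 196.97 = 755.2 g.
Volume = m/ρ = 755.2 / 19.3 = 39.13 cm³.
Thickness = V/A = 39.13 / 443 = 0.0883 cm = 883 μm.

883 μm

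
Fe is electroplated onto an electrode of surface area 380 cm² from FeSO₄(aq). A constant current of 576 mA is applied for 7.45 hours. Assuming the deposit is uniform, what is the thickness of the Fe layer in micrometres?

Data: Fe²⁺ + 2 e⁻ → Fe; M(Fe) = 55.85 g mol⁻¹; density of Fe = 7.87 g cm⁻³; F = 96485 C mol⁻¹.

Q = I·t = 0.5760 × 26820 = 15450 C; n(e⁻) = 0.1601 mol.
n(Fe) = n(e⁻)/2 = 0.08006 mol, so m = 0.08006 × 55.85 = 4.471 g.
Volume = m/ρ = 4.471 / 7.87 = 0.5681 cm³.
Thickness = V/A = 0.5681 / 380 = 0.00150 cm = 15.0 μm.

15.0 μm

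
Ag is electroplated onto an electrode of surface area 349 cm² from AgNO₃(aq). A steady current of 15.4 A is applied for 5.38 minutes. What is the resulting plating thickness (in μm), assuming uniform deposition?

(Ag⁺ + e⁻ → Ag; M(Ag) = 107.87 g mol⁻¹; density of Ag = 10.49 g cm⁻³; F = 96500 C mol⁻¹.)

15.2 μm

Q = I·t = 15.40 × 322.80 = 4971 C; n(e⁻) = 0.05151 mol.
n(Ag) = n(e⁻)/1 = 0.05151 mol, so m = 0.05151 × 107.87 = 5.557 g.
Volume = m/ρ = 5.557 / 10.49 = 0.5297 cm³.
Thickness = V/A = 0.5297 / 349 = 0.00152 cm = 15.2 μm.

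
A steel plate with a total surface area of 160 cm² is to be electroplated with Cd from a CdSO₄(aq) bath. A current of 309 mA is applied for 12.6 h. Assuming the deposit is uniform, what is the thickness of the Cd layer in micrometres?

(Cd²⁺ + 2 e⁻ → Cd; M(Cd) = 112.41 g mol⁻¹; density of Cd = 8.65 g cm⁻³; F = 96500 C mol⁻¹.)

59.0 μm

Q = I·t = 0.3090 × 45360 = 14020 C; n(e⁻) = 0.1452 mol.
n(Cd) = n(e⁻)/2 = 0.07262 mol, so m = 0.07262 × 112.41 = 8.164 g.
Volume = m/ρ = 8.164 / 8.65 = 0.9438 cm³.
Thickness = V/A = 0.9438 / 160 = 0.00590 cm = 59.0 μm.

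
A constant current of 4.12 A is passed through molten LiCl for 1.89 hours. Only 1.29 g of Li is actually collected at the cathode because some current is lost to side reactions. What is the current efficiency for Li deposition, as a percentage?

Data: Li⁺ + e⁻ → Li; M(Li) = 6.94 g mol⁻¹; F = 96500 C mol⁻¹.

Q = I·t = 4.120 × 6804.0 = 28030 C; n(e⁻) = 28030/96500 = 0.2905 mol.
Theoretical n(Li) = n(e⁻)/1 = 0.2905 mol, i.e. m_theo = 0.2905 × 6.94 = 2.016 g.
Efficiency = m_actual / m_theo = 1.29 / 2.016 = 64.0 %.

64.0 %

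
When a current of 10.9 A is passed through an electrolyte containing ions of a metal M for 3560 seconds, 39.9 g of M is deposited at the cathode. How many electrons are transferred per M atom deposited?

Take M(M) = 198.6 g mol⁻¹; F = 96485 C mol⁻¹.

2

Q = I·t = 10.90 A × 3560.0 s = 38800 C, so n(e⁻) = 38800/96485 = 0.4022 mol.
n(M) deposited = 39.9 / 198.6 = 0.2009 mol.
Electrons per atom = n(e⁻)/n(M) = 0.4022 / 0.2009 = 2.00 ≈ 2, so the ion is M²⁺.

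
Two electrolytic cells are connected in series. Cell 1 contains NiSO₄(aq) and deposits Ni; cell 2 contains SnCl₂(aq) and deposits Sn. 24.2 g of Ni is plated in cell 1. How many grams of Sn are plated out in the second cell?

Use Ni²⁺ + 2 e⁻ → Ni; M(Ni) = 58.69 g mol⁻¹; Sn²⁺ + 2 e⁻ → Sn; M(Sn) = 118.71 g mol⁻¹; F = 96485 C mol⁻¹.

48.9 g

n(Ni) = 24.2 / 58.69 = 0.4123 mol.
Since Ni²⁺ + 2 e⁻ → Ni, n(e⁻) passed = 2 × 0.4123 = 0.8247 mol.
Cells in series carry the same charge, so the same 0.8247 mol of electrons passes through cell 2.
Sn²⁺ + 2 e⁻ → Sn, so n(Sn) = 0.8247 / 2 = 0.4123 mol.
m(Sn) = 0.4123 × 118.71 = 48.9 g.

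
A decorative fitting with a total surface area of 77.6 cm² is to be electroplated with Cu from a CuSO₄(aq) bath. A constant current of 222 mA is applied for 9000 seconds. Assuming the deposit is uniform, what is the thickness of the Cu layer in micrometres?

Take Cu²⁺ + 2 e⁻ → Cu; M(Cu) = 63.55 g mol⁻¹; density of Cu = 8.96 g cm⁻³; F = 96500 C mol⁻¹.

9.46 μm

Q = I·t = 0.2220 × 9000.0 = 1998 C; n(e⁻) = 0.02070 mol.
n(Cu) = n(e⁻)/2 = 0.01035 mol, so m = 0.01035 × 63.55 = 0.6579 g.
Volume = m/ρ = 0.6579 / 8.96 = 0.07343 cm³.
Thickness = V/A = 0.07343 / 77.6 = 9.46 × 10⁻⁴ cm = 9.46 μm.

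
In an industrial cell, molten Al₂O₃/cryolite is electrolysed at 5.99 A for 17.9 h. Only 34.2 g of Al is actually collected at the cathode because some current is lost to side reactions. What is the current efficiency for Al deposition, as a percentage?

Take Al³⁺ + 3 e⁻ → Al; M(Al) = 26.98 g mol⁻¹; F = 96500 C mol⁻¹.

95.1 %

Q = I·t = 5.990 × 64440 = 386000 C; n(e⁻) = 386000/96500 = 4.000 mol.
Theoretical n(Al) = n(e⁻)/3 = 1.333 mol, i.e. m_theo = 1.333 × 26.98 = 35.97 g.
Efficiency = m_actual / m_theo = 34.2 / 35.97 = 95.1 %.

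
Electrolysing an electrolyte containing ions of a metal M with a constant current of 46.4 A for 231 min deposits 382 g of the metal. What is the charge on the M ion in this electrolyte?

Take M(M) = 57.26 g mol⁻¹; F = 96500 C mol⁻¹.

Q = I·t = 46.40 A × 13860 s = 643100 C, so n(e⁻) = 643100/96500 = 6.664 mol.
n(M) deposited = 382 / 57.26 = 6.671 mol.
Electrons per atom = n(e⁻)/n(M) = 6.664 / 6.671 = 0.999 ≈ 1, so the ion is M⁺.

+1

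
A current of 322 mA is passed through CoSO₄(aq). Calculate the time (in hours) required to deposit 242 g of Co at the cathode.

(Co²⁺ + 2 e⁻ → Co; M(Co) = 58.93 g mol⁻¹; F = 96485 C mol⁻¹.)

n(Co) = m/M = 242 / 58.93 = 4.107 mol.
Each Co atom requires 2 electrons, so n(e⁻) = 2 × 4.107 = 8.213 mol.
Q = n(e⁻)·F = 8.213 × 96485 = 792400 C.
t = Q/I = 792400 / 0.3220 A = 2461000 s = 684 h.

684 h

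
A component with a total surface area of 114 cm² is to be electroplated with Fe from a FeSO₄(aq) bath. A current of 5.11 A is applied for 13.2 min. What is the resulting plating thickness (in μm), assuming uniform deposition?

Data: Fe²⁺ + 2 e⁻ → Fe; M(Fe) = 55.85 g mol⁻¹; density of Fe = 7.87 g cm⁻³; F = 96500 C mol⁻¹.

13.1 μm

Q = I·t = 5.110 × 792.00 = 4047 C; n(e⁻) = 0.04194 mol.
n(Fe) = n(e⁻)/2 = 0.02097 mol, so m = 0.02097 × 55.85 = 1.171 g.
Volume = m/ρ = 1.171 / 7.87 = 0.1488 cm³.
Thickness = V/A = 0.1488 / 114 = 0.00131 cm = 13.1 μm.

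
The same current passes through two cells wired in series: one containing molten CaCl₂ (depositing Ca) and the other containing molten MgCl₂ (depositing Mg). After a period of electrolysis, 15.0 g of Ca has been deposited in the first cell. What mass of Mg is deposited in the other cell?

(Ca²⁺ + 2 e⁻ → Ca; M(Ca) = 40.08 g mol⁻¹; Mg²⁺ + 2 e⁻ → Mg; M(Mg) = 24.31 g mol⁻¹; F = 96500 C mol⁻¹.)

n(Ca) = 15.0 / 40.08 = 0.3743 mol.
Since Ca²⁺ + 2 e⁻ → Ca, n(e⁻) passed = 2 × 0.3743 = 0.7485 mol.
Cells in series carry the same charge, so the same 0.7485 mol of electrons passes through cell 2.
Mg²⁺ + 2 e⁻ → Mg, so n(Mg) = 0.7485 / 2 = 0.3743 mol.
m(Mg) = 0.3743 × 24.31 = 9.10 g.

9.10 g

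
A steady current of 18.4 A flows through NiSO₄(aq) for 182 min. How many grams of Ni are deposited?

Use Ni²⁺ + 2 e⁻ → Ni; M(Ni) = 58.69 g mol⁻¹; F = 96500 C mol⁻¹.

61.1 g

Q = I·t = 18.40 A × 10920 s = 200900 C.
n(e⁻) = Q/F = 200900 / 96500 = 2.082 mol.
Ni²⁺ + 2 e⁻ → Ni, so n(Ni) = n(e⁻)/2 = 1.041 mol.
m = n·M = 1.041 × 58.69 = 61.1 g.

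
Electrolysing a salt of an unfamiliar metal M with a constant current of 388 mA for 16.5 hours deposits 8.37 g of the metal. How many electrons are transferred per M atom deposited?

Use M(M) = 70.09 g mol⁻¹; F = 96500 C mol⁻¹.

Q = I·t = 0.3880 A × 59400 s = 23050 C, so n(e⁻) = 23050/96500 = 0.2388 mol.
n(M) deposited = 8.37 / 70.09 = 0.1194 mol.
Electrons per atom = n(e⁻)/n(M) = 0.2388 / 0.1194 = 2.00 ≈ 2, so the ion is M²⁺.

2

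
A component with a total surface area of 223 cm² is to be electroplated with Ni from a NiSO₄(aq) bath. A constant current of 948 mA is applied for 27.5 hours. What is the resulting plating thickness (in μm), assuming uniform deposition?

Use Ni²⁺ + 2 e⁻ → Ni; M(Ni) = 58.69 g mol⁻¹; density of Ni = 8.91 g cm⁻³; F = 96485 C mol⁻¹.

144 μm

Q = I·t = 0.9480 × 99000 = 93850 C; n(e⁻) = 0.9727 mol.
n(Ni) = n(e⁻)/2 = 0.4864 mol, so m = 0.4864 × 58.69 = 28.54 g.
Volume = m/ρ = 28.54 / 8.91 = 3.204 cm³.
Thickness = V/A = 3.204 / 223 = 0.0144 cm = 144 μm.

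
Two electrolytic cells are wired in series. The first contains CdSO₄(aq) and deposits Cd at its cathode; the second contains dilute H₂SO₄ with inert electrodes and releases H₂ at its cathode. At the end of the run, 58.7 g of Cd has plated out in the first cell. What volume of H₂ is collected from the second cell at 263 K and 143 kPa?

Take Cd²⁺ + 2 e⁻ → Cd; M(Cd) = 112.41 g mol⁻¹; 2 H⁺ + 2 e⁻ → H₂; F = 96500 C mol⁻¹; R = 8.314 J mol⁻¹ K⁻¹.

7.98 L

n(Cd) = 58.7 / 112.41 = 0.5222 mol, so n(e⁻) = 2 × 0.5222 = 1.044 mol.
The cells are in series, so the same 1.044 mol of electrons passes through the second cell.
2 H⁺ + 2 e⁻ → H₂ — 2 mol e⁻ per mol H₂, so n(H₂) = 1.044/2 = 0.5222 mol.
V = nRT/P = (0.5222 × 8.314 × 263) / (143 × 10³) = 0.00798 m³ = 7.98 L.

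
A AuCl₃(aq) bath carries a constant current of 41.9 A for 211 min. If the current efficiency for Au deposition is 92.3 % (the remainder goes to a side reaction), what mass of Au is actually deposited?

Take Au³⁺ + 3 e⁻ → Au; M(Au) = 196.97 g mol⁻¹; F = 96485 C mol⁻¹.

333 g

Q = I·t = 41.90 × 12660 = 530500 C.
n(e⁻) = 530500/96485 = 5.498 mol; theoretically n(Au) = 5.498/3 = 1.833 mol, m_theo = 361.0 g.
At 92.3 % efficiency, m_actual = 0.923 × 361.0 = 333 g.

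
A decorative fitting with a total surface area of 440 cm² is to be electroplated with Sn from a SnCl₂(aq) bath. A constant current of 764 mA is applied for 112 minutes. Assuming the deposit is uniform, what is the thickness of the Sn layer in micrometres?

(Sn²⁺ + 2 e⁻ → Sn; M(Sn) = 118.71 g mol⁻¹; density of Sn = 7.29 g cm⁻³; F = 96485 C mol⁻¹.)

9.85 μm

Q = I·t = 0.7640 × 6720.0 = 5134 C; n(e⁻) = 0.05321 mol.
n(Sn) = n(e⁻)/2 = 0.02661 mol, so m = 0.02661 × 118.71 = 3.158 g.
Volume = m/ρ = 3.158 / 7.29 = 0.4332 cm³.
Thickness = V/A = 0.4332 / 440 = 9.85 × 10⁻⁴ cm = 9.85 μm.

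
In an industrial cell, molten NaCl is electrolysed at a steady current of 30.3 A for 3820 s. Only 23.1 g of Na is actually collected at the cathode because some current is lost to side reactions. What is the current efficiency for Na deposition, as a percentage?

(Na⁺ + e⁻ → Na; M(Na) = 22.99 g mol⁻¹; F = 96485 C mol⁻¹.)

83.8 %

Q = I·t = 30.30 × 3820.0 = 115700 C; n(e⁻) = 115700/96485 = 1.200 mol.
Theoretical n(Na) = n(e⁻)/1 = 1.200 mol, i.e. m_theo = 1.200 × 22.99 = 27.58 g.
Efficiency = m_actual / m_theo = 23.1 / 27.58 = 83.8 %.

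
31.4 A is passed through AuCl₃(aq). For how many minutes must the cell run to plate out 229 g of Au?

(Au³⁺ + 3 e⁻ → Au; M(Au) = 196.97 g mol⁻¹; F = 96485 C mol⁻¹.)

179 min

n(Au) = m/M = 229 / 196.97 = 1.163 mol.
Each Au atom requires 3 electrons, so n(e⁻) = 3 × 1.163 = 3.488 mol.
Q = n(e⁻)·F = 3.488 × 96485 = 336500 C.
t = Q/I = 336500 / 31.40 A = 10720 s = 179 min.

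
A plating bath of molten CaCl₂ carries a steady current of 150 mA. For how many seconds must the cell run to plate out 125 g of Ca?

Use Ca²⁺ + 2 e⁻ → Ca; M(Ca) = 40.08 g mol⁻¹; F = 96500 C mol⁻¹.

n(Ca) = m/M = 125 / 40.08 = 3.119 mol.
Each Ca atom requires 2 electrons, so n(e⁻) = 2 × 3.119 = 6.238 mol.
Q = n(e⁻)·F = 6.238 × 96500 = 601900 C.
t = Q/I = 601900 / 0.1500 A = 4013000 s.

4.01 × 10⁶ s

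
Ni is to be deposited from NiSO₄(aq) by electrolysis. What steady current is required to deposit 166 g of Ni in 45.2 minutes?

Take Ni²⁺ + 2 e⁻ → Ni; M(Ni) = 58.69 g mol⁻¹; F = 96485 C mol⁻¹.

201 A

n(Ni) = 166 / 58.69 = 2.828 mol.
n(e⁻) = 2 × 2.828 = 5.657 mol.
Q = n(e⁻)·F = 5.657 × 96485 = 545800 C.
I = Q/t = 545800 / 2712.0 s = 201 A.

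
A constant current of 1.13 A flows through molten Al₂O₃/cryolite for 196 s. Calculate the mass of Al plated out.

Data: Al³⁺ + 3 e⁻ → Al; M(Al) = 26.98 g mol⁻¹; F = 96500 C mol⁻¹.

0.0206 g

Q = I·t = 1.130 A × 196.00 s = 221.5 C.
n(e⁻) = Q/F = 221.5 / 96500 = 0.002295 mol.
Al³⁺ + 3 e⁻ → Al, so n(Al) = n(e⁻)/3 = 0.0007650 mol.
m = n·M = 0.0007650 × 26.98 = 0.0206 g.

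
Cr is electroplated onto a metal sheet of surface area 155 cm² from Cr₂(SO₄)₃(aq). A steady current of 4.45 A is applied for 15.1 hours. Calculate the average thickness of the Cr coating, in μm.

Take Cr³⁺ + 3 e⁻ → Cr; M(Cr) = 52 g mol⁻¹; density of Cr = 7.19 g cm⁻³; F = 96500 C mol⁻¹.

Q = I·t = 4.450 × 54360 = 241900 C; n(e⁻) = 2.507 mol.
n(Cr) = n(e⁻)/3 = 0.8356 mol, so m = 0.8356 × 52 = 43.45 g.
Volume = m/ρ = 43.45 / 7.19 = 6.043 cm³.
Thickness = V/A = 6.043 / 155 = 0.0390 cm = 390 μm.

390 μm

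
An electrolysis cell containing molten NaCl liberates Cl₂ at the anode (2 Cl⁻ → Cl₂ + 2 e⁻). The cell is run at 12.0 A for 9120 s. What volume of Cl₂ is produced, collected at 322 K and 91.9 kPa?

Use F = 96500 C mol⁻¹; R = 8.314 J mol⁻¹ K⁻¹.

Q = I·t = 12.00 A × 9120.0 s = 109400 C.
n(e⁻) = Q/F = 109400 / 96500 = 1.134 mol.
2 electrons are transferred per Cl₂ molecule, so n(Cl₂) = 1.134 / 2 = 0.5670 mol.
V = nRT/P = (0.5670 × 8.314 × 322) / (91.9 × 10³ Pa) = 0.0165 m³ = 16.5 L.

16.5 L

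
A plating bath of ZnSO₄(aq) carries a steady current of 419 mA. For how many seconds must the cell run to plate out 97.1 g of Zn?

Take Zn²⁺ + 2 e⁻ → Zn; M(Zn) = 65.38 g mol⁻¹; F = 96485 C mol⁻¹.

n(Zn) = m/M = 97.1 / 65.38 = 1.485 mol.
Each Zn atom requires 2 electrons, so n(e⁻) = 2 × 1.485 = 2.970 mol.
Q = n(e⁻)·F = 2.970 × 96485 = 286600 C.
t = Q/I = 286600 / 0.4190 A = 684000 s.

6.84 × 10⁵ s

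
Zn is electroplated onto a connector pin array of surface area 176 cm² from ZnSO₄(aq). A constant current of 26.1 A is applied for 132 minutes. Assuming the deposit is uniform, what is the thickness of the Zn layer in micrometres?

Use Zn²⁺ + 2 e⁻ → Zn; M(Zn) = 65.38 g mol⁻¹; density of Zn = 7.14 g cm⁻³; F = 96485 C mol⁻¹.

Q = I·t = 26.10 × 7920.0 = 206700 C; n(e⁻) = 2.142 mol.
n(Zn) = n(e⁻)/2 = 1.071 mol, so m = 1.071 × 65.38 = 70.04 g.
Volume = m/ρ = 70.04 / 7.14 = 9.809 cm³.
Thickness = V/A = 9.809 / 176 = 0.0557 cm = 557 μm.

557 μm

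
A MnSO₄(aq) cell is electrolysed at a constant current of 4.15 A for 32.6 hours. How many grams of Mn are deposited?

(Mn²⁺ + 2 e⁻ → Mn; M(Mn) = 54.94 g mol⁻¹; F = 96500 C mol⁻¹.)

Q = I·t = 4.150 A × 117360 s = 487000 C.
n(e⁻) = Q/F = 487000 / 96500 = 5.047 mol.
Mn²⁺ + 2 e⁻ → Mn, so n(Mn) = n(e⁻)/2 = 2.524 mol.
m = n·M = 2.524 × 54.94 = 139 g.

139 g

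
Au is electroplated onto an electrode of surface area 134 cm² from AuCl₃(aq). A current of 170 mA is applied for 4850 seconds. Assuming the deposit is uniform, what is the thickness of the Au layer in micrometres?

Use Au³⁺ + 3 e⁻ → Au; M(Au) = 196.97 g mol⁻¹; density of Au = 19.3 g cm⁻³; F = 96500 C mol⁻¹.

Q = I·t = 0.1700 × 4850.0 = 824.5 C; n(e⁻) = 0.008544 mol.
n(Au) = n(e⁻)/3 = 0.002848 mol, so m = 0.002848 × 196.97 = 0.5610 g.
Volume = m/ρ = 0.5610 / 19.3 = 0.02907 cm³.
Thickness = V/A = 0.02907 / 134 = 2.17 × 10⁻⁴ cm = 2.17 μm.

2.17 μm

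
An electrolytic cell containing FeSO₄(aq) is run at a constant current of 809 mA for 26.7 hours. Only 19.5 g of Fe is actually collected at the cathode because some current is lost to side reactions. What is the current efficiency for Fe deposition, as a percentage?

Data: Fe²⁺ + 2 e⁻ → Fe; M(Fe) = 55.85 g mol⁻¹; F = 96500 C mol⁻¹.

Q = I·t = 0.8090 × 96120 = 77760 C; n(e⁻) = 77760/96500 = 0.8058 mol.
Theoretical n(Fe) = n(e⁻)/2 = 0.4029 mol, i.e. m_theo = 0.4029 × 55.85 = 22.50 g.
Efficiency = m_actual / m_theo = 19.5 / 22.50 = 86.7 %.

86.7 %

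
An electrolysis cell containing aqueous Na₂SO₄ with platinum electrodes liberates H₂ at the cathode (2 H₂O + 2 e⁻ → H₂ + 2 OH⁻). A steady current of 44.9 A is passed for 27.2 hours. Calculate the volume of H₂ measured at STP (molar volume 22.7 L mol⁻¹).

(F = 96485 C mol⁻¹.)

517 L

Q = I·t = 44.90 A × 97920 s = 4397000 C.
n(e⁻) = Q/F = 4397000 / 96485 = 45.57 mol.
2 electrons are transferred per H₂ molecule, so n(H₂) = 45.57 / 2 = 22.78 mol.
V = n × V_m = 22.78 × 22.7 = 517 L.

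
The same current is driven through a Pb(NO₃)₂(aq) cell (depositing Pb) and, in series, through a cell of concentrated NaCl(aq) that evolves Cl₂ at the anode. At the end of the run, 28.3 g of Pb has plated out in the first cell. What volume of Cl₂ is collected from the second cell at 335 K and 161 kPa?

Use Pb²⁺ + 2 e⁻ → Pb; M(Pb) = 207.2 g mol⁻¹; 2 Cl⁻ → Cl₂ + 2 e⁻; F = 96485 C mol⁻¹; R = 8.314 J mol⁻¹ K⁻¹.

n(Pb) = 28.3 / 207.2 = 0.1366 mol, so n(e⁻) = 2 × 0.1366 = 0.2732 mol.
The cells are in series, so the same 0.2732 mol of electrons passes through the second cell.
2 Cl⁻ → Cl₂ + 2 e⁻ — 2 mol e⁻ per mol Cl₂, so n(Cl₂) = 0.2732/2 = 0.1366 mol.
V = nRT/P = (0.1366 × 8.314 × 335) / (161 × 10³) = 0.00236 m³ = 2.36 L.

2.36 L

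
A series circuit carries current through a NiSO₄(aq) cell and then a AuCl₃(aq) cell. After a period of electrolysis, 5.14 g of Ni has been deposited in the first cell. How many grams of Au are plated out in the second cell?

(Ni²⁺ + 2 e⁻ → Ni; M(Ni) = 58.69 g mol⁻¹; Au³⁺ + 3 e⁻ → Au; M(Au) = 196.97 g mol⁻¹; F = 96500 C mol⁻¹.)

n(Ni) = 5.14 / 58.69 = 0.08758 mol.
Since Ni²⁺ + 2 e⁻ → Ni, n(e⁻) passed = 2 × 0.08758 = 0.1752 mol.
Cells in series carry the same charge, so the same 0.1752 mol of electrons passes through cell 2.
Au³⁺ + 3 e⁻ → Au, so n(Au) = 0.1752 / 3 = 0.05839 mol.
m(Au) = 0.05839 × 196.97 = 11.5 g.

11.5 g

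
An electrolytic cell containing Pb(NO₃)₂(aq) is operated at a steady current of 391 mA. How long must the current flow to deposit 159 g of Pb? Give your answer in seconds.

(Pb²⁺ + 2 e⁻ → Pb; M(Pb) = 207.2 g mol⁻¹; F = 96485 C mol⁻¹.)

n(Pb) = m/M = 159 / 207.2 = 0.7674 mol.
Each Pb atom requires 2 electrons, so n(e⁻) = 2 × 0.7674 = 1.535 mol.
Q = n(e⁻)·F = 1.535 × 96485 = 148100 C.
t = Q/I = 148100 / 0.3910 A = 378700 s.

3.79 × 10⁵ s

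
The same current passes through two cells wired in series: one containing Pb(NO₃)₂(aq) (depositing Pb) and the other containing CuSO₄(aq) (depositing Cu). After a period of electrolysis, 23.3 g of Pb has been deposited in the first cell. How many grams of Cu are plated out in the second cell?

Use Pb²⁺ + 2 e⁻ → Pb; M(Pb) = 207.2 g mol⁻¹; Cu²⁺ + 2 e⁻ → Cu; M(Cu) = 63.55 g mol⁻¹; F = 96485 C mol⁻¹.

7.15 g

n(Pb) = 23.3 / 207.2 = 0.1125 mol.
Since Pb²⁺ + 2 e⁻ → Pb, n(e⁻) passed = 2 × 0.1125 = 0.2249 mol.
Cells in series carry the same charge, so the same 0.2249 mol of electrons passes through cell 2.
Cu²⁺ + 2 e⁻ → Cu, so n(Cu) = 0.2249 / 2 = 0.1125 mol.
m(Cu) = 0.1125 × 63.55 = 7.15 g.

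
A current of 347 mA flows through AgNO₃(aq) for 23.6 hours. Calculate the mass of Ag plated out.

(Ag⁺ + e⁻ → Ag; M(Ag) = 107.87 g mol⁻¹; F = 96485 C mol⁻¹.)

33.0 g

Q = I·t = 0.3470 A × 84960 s = 29480 C.
n(e⁻) = Q/F = 29480 / 96485 = 0.3056 mol.
Ag⁺ + e⁻ → Ag, so n(Ag) = n(e⁻)/1 = 0.3056 mol.
m = n·M = 0.3056 × 107.87 = 33.0 g.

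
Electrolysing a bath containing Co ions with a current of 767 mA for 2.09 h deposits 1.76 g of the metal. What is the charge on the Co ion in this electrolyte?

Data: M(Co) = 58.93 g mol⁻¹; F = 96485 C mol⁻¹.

Q = I·t = 0.7670 A × 7524.0 s = 5771 C, so n(e⁻) = 5771/96485 = 0.05981 mol.
n(Co) deposited = 1.76 / 58.93 = 0.02987 mol.
Electrons per atom = n(e⁻)/n(Co) = 0.05981 / 0.02987 = 2.00 ≈ 2, so the ion is Co²⁺.

+2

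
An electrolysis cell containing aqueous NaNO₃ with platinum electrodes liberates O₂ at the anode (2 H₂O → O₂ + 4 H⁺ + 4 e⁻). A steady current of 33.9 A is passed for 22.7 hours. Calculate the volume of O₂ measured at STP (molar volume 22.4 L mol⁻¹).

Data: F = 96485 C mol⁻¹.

161 L

Q = I·t = 33.90 A × 81720 s = 2770000 C.
n(e⁻) = Q/F = 2770000 / 96485 = 28.71 mol.
4 electrons are transferred per O₂ molecule, so n(O₂) = 28.71 / 4 = 7.178 mol.
V = n × V_m = 7.178 × 22.4 = 161 L.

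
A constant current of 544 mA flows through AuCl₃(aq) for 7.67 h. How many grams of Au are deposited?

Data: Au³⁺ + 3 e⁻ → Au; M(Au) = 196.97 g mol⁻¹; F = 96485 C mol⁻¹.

10.2 g

Q = I·t = 0.5440 A × 27612 s = 15020 C.
n(e⁻) = Q/F = 15020 / 96485 = 0.1557 mol.
Au³⁺ + 3 e⁻ → Au, so n(Au) = n(e⁻)/3 = 0.05189 mol.
m = n·M = 0.05189 × 196.97 = 10.2 g.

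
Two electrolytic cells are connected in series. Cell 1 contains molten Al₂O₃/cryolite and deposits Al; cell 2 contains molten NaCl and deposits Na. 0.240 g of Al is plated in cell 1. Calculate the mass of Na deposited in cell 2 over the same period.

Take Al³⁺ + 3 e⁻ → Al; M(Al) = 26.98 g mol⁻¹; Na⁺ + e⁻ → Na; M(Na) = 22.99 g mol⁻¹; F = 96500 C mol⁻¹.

0.614 g

n(Al) = 0.240 / 26.98 = 0.008895 mol.
Since Al³⁺ + 3 e⁻ → Al, n(e⁻) passed = 3 × 0.008895 = 0.02669 mol.
Cells in series carry the same charge, so the same 0.02669 mol of electrons passes through cell 2.
Na⁺ + e⁻ → Na, so n(Na) = 0.02669 / 1 = 0.02669 mol.
m(Na) = 0.02669 × 22.99 = 0.614 g.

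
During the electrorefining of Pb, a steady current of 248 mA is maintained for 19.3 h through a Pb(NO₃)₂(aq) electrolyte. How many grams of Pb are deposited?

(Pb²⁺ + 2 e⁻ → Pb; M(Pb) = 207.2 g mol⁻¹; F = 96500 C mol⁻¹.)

Q = I·t = 0.2480 A × 69480 s = 17230 C.
n(e⁻) = Q/F = 17230 / 96500 = 0.1786 mol.
Pb²⁺ + 2 e⁻ → Pb, so n(Pb) = n(e⁻)/2 = 0.08928 mol.
m = n·M = 0.08928 × 207.2 = 18.5 g.

18.5 g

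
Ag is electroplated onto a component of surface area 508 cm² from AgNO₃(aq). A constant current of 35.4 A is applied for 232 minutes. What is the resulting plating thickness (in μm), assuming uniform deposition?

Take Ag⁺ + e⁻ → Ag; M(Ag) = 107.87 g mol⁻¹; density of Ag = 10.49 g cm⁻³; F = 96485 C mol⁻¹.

Q = I·t = 35.40 × 13920 = 492800 C; n(e⁻) = 5.107 mol.
n(Ag) = n(e⁻)/1 = 5.107 mol, so m = 5.107 × 107.87 = 550.9 g.
Volume = m/ρ = 550.9 / 10.49 = 52.52 cm³.
Thickness = V/A = 52.52 / 508 = 0.103 cm = 1030 μm.

1030 μm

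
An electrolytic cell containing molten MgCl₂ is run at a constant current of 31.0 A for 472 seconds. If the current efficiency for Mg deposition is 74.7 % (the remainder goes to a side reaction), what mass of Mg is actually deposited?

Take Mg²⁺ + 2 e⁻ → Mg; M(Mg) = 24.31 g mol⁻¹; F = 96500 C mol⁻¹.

Q = I·t = 31.00 × 472.00 = 14630 C.
n(e⁻) = 14630/96500 = 0.1516 mol; theoretically n(Mg) = 0.1516/2 = 0.07581 mol, m_theo = 1.843 g.
At 74.7 % efficiency, m_actual = 0.747 × 1.843 = 1.38 g.

1.38 g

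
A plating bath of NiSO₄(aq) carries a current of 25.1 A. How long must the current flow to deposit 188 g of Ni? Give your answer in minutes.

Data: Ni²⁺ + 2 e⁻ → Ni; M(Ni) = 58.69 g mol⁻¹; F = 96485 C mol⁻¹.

n(Ni) = m/M = 188 / 58.69 = 3.203 mol.
Each Ni atom requires 2 electrons, so n(e⁻) = 2 × 3.203 = 6.407 mol.
Q = n(e⁻)·F = 6.407 × 96485 = 618100 C.
t = Q/I = 618100 / 25.10 A = 24630 s = 410 min.

410 min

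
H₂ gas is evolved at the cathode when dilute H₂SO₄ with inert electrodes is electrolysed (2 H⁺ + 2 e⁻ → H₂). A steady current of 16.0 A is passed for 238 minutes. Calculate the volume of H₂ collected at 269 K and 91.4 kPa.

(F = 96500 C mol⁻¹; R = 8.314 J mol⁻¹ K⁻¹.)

29.0 L

Q = I·t = 16.00 A × 14280 s = 228500 C.
n(e⁻) = Q/F = 228500 / 96500 = 2.368 mol.
2 electrons are transferred per H₂ molecule, so n(H₂) = 2.368 / 2 = 1.184 mol.
V = nRT/P = (1.184 × 8.314 × 269) / (91.4 × 10³ Pa) = 0.0290 m³ = 29.0 L.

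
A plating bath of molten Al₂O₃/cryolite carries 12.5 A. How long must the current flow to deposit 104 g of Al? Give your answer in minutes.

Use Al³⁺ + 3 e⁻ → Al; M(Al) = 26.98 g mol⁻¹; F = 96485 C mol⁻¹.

1490 min

n(Al) = m/M = 104 / 26.98 = 3.855 mol.
Each Al atom requires 3 electrons, so n(e⁻) = 3 × 3.855 = 11.56 mol.
Q = n(e⁻)·F = 11.56 × 96485 = 1116000 C.
t = Q/I = 1116000 / 12.50 A = 89260 s = 1490 min.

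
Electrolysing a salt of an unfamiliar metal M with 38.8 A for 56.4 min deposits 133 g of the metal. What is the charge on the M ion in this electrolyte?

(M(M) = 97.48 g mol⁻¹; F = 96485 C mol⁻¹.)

+1

Q = I·t = 38.80 A × 3384.0 s = 131300 C, so n(e⁻) = 131300/96485 = 1.361 mol.
n(M) deposited = 133 / 97.48 = 1.364 mol.
Electrons per atom = n(e⁻)/n(M) = 1.361 / 1.364 = 0.997 ≈ 1, so the ion is M⁺.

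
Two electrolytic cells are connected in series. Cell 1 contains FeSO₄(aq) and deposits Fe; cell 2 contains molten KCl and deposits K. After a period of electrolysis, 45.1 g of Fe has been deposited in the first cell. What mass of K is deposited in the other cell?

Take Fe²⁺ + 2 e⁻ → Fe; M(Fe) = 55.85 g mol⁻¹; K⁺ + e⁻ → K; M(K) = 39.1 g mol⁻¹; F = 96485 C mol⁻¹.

n(Fe) = 45.1 / 55.85 = 0.8075 mol.
Since Fe²⁺ + 2 e⁻ → Fe, n(e⁻) passed = 2 × 0.8075 = 1.615 mol.
Cells in series carry the same charge, so the same 1.615 mol of electrons passes through cell 2.
K⁺ + e⁻ → K, so n(K) = 1.615 / 1 = 1.615 mol.
m(K) = 1.615 × 39.1 = 63.1 g.

63.1 g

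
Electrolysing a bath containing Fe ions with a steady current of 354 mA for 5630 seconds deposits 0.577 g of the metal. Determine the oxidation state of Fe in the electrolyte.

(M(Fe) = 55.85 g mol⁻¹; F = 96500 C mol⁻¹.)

Q = I·t = 0.3540 A × 5630.0 s = 1993 C, so n(e⁻) = 1993/96500 = 0.02065 mol.
n(Fe) deposited = 0.577 / 55.85 = 0.01033 mol.
Electrons per atom = n(e⁻)/n(Fe) = 0.02065 / 0.01033 = 2.00 ≈ 2, so the ion is Fe²⁺.

+2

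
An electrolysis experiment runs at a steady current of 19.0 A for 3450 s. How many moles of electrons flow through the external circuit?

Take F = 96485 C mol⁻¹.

Q = I·t = 19.00 A × 3450.0 s = 65550 C.
n(e⁻) = Q/F = 65550 / 96485 = 0.679 mol.

0.679 mol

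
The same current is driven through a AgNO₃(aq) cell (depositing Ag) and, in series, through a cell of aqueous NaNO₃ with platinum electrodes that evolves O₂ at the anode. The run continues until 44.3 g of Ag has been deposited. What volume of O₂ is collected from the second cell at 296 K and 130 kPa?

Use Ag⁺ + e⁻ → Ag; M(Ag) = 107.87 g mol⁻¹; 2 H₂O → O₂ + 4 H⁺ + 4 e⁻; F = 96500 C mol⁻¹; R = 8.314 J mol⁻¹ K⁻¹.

n(Ag) = 44.3 / 107.87 = 0.4107 mol, so n(e⁻) = 1 × 0.4107 = 0.4107 mol.
The cells are in series, so the same 0.4107 mol of electrons passes through the second cell.
2 H₂O → O₂ + 4 H⁺ + 4 e⁻ — 4 mol e⁻ per mol O₂, so n(O₂) = 0.4107/4 = 0.1027 mol.
V = nRT/P = (0.1027 × 8.314 × 296) / (130 × 10³) = 0.00194 m³ = 1.94 L.

1.94 L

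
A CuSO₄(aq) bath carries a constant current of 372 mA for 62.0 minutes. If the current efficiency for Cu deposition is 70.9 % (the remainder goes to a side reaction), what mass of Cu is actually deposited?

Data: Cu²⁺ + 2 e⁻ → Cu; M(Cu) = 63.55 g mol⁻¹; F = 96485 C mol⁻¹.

0.323 g

Q = I·t = 0.3720 × 3720.0 = 1384 C.
n(e⁻) = 1384/96485 = 0.01434 mol; theoretically n(Cu) = 0.01434/2 = 0.007171 mol, m_theo = 0.4557 g.
At 70.9 % efficiency, m_actual = 0.709 × 0.4557 = 0.323 g.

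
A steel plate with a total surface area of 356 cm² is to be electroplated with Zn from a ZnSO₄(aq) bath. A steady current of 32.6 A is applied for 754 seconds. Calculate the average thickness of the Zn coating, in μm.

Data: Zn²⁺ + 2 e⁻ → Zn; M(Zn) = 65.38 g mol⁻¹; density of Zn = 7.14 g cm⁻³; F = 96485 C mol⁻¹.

Q = I·t = 32.60 × 754.00 = 24580 C; n(e⁻) = 0.2548 mol.
n(Zn) = n(e⁻)/2 = 0.1274 mol, so m = 0.1274 × 65.38 = 8.328 g.
Volume = m/ρ = 8.328 / 7.14 = 1.166 cm³.
Thickness = V/A = 1.166 / 356 = 0.00328 cm = 32.8 μm.

32.8 μm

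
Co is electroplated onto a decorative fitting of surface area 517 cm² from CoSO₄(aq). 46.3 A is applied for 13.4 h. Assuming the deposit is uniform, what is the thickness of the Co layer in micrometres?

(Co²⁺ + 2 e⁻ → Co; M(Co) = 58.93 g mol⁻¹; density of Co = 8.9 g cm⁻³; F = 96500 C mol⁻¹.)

Q = I·t = 46.30 × 48240 = 2234000 C; n(e⁻) = 23.15 mol.
n(Co) = n(e⁻)/2 = 11.57 mol, so m = 11.57 × 58.93 = 682.0 g.
Volume = m/ρ = 682.0 / 8.9 = 76.63 cm³.
Thickness = V/A = 76.63 / 517 = 0.148 cm = 1480 μm.

1480 μm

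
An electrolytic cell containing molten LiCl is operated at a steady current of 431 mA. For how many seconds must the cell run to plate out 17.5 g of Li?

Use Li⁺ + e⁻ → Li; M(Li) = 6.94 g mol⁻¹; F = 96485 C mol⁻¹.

n(Li) = m/M = 17.5 / 6.94 = 2.522 mol.
Each Li atom requires 1 electron, so n(e⁻) = 1 × 2.522 = 2.522 mol.
Q = n(e⁻)·F = 2.522 × 96485 = 243300 C.
t = Q/I = 243300 / 0.4310 A = 564500 s.

5.64 × 10⁵ s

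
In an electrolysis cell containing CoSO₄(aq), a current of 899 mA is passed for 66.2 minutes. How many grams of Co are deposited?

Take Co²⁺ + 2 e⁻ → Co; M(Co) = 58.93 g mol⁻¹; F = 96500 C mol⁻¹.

Q = I·t = 0.8990 A × 3972.0 s = 3571 C.
n(e⁻) = Q/F = 3571 / 96500 = 0.03700 mol.
Co²⁺ + 2 e⁻ → Co, so n(Co) = n(e⁻)/2 = 0.01850 mol.
m = n·M = 0.01850 × 58.93 = 1.09 g.

1.09 g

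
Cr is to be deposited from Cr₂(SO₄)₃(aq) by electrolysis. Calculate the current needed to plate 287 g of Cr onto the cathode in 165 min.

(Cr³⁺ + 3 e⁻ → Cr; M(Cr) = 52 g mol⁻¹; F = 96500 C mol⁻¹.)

161 A

n(Cr) = 287 / 52 = 5.519 mol.
n(e⁻) = 3 × 5.519 = 16.56 mol.
Q = n(e⁻)·F = 16.56 × 96500 = 1598000 C.
I = Q/t = 1598000 / 9900.0 s = 161 A.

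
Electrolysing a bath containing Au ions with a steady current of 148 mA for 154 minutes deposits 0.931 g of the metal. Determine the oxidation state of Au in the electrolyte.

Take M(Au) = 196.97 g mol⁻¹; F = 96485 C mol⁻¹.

+3

Q = I·t = 0.1480 A × 9240.0 s = 1368 C, so n(e⁻) = 1368/96485 = 0.01417 mol.
n(Au) deposited = 0.931 / 196.97 = 0.004727 mol.
Electrons per atom = n(e⁻)/n(Au) = 0.01417 / 0.004727 = 3.00 ≈ 3, so the ion is Au³⁺.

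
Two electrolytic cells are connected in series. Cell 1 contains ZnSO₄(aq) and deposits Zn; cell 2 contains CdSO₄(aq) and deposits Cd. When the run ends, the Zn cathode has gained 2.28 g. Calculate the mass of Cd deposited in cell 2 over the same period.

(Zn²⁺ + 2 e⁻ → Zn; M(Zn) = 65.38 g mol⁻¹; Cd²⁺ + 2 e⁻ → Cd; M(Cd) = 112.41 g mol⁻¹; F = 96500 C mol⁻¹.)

n(Zn) = 2.28 / 65.38 = 0.03487 mol.
Since Zn²⁺ + 2 e⁻ → Zn, n(e⁻) passed = 2 × 0.03487 = 0.06975 mol.
Cells in series carry the same charge, so the same 0.06975 mol of electrons passes through cell 2.
Cd²⁺ + 2 e⁻ → Cd, so n(Cd) = 0.06975 / 2 = 0.03487 mol.
m(Cd) = 0.03487 × 112.41 = 3.92 g.

3.92 g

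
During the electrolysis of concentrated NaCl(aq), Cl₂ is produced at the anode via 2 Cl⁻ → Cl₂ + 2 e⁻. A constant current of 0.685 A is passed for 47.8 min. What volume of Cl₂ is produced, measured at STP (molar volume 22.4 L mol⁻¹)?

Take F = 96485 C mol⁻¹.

0.228 L

Q = I·t = 0.6850 A × 2868.0 s = 1965 C.
n(e⁻) = Q/F = 1965 / 96485 = 0.02036 mol.
2 electrons are transferred per Cl₂ molecule, so n(Cl₂) = 0.02036 / 2 = 0.01018 mol.
V = n × V_m = 0.01018 × 22.4 = 0.228 L.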